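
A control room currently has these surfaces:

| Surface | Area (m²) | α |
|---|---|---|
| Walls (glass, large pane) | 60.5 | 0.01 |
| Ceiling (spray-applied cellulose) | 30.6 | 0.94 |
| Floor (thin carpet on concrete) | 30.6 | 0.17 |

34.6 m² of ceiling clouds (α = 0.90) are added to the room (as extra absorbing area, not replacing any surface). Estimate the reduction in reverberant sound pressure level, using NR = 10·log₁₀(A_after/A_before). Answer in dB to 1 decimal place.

2.8 dB

A_before = Σ Sᵢαᵢ = 60.5×0.01 + 30.6×0.94 + 30.6×0.17 = 34.571 sabins.
Treatment contributes 34.6·0.90 = 31.140 sabins.
New total A_after = 65.711 sabins.
NR = 10·log₁₀(65.711/34.571) = 2.8 dB.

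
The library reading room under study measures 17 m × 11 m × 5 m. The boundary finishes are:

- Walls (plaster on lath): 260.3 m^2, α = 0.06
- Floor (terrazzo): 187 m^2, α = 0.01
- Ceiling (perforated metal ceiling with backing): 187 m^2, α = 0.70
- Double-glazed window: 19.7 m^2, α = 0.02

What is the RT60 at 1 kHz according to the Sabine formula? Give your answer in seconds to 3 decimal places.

1.012 s

Equivalent absorption area: A = 260.3·0.06 + 187·0.01 + 187·0.70 + 19.7·0.02 = 148.782 m^2.
V = 17·11·5 = 935 m³.
T = 0.161 V/A = 0.161·935/148.782 = 1.012 s.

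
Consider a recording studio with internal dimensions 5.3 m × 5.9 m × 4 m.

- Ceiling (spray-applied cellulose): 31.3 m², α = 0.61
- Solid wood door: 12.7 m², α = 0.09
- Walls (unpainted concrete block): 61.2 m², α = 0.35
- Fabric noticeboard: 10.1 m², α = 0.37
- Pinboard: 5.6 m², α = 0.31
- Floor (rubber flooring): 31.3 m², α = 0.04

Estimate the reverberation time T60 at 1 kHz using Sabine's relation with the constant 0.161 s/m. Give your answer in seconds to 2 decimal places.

0.42 seconds

Summing Sᵢαᵢ: 19.093 + 1.143 + 21.420 + 3.737 + 1.736 + 1.252 → A = 48.381 sabins.
Volume V = 5.3 × 5.9 × 4 = 125.08 m³.
RT60 = 0.161 · V / A = 0.161 × 125.08 / 48.381 = 0.42 s.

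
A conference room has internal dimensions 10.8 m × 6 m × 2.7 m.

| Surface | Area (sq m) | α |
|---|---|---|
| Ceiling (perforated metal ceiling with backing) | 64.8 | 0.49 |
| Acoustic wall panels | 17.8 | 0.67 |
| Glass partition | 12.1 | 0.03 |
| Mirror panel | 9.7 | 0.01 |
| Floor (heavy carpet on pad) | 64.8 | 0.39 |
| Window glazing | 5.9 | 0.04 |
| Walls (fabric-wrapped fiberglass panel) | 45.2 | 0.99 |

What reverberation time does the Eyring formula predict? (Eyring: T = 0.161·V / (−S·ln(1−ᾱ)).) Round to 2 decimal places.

Total surface area S = 64.8 + 17.8 + 12.1 + 9.7 + 64.8 + 5.9 + 45.2 = 220.3 sq m.
Σ(Sᵢαᵢ) = 64.8×0.49 + 17.8×0.67 + 12.1×0.03 + 9.7×0.01 + 64.8×0.39 + 5.9×0.04 + 45.2×0.99 = 114.394.
Mean coefficient ᾱ = A/S = 0.5193.
−S·ln(1−ᾱ) = −220.3 × ln(1 − 0.5193) = 161.372.
V = 10.8 × 6 × 2.7 = 174.96 m³.
T = 0.161·V/[−S·ln(1−ᾱ)] = 0.161·174.96/161.372 = 0.17 s.

0.17 seconds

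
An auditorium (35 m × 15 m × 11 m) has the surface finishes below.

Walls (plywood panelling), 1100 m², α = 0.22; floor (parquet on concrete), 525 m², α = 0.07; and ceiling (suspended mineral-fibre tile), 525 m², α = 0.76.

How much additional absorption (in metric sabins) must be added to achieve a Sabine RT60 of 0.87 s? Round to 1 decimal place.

391.0 sabins

Equivalent absorption area: A₁ = 1100×0.22 + 525×0.07 + 525×0.76 = 677.750 m².
V = 5775 m³. Required absorption A₂ = 0.161 × 5775 / 0.87 = 1068.707 sabins.
Shortfall: 1068.707 − 677.750 = 391.0 sabins.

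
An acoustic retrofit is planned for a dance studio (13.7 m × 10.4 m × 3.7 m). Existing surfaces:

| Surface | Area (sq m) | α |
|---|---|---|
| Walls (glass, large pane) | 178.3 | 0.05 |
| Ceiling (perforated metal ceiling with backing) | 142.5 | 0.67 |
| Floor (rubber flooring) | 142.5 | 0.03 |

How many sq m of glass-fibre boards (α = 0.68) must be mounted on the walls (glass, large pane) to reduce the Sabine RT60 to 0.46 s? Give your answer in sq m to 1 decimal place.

Summing Sᵢαᵢ: 8.915 + 95.475 + 4.275 → A₁ = 108.665 sabins.
Required A₂ = 0.161·527.176/0.46 = 184.512 sabins.
Absorption to add: 184.512 − 108.665 = 75.847 sabins.
Net gain per sq m: Δα = 0.68 − 0.05 = 0.63.
Area = ΔA/Δα = 75.847/0.63 = 120.4 sq m.

120.4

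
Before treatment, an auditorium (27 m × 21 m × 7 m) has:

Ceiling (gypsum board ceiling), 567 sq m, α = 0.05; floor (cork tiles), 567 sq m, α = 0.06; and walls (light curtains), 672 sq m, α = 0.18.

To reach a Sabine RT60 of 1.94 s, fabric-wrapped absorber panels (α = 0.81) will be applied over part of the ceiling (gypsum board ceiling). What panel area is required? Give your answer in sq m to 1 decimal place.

192.2

Total absorption A₁ = 567·0.05 + 567·0.06 + 672·0.18
  = 28.350 + 34.020 + 120.960 = 183.330 sq m sabins.
Required A₂ = 0.161·3969/1.94 = 329.386 sabins.
Absorption to add: 329.386 − 183.330 = 146.056 sabins.
Net gain per sq m: Δα = 0.81 − 0.05 = 0.76.
Area = ΔA/Δα = 146.056/0.76 = 192.2 sq m.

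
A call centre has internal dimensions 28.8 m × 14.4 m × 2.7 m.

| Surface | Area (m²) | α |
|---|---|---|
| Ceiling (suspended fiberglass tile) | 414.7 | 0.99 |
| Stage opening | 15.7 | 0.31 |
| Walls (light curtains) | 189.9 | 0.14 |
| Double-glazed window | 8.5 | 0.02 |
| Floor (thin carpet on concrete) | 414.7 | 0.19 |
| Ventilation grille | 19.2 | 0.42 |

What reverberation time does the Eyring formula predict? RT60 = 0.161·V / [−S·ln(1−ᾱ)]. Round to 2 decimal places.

Total surface area S = 414.7 + 15.7 + 189.9 + 8.5 + 414.7 + 19.2 = 1062.7 m².
Σ(Sᵢαᵢ) = 414.7×0.99 + 15.7×0.31 + 189.9×0.14 + 8.5×0.02 + 414.7×0.19 + 19.2×0.42 = 529.033.
Mean coefficient ᾱ = A/S = 0.4978.
−S·ln(1−ᾱ) = −1062.7 × ln(1 − 0.4978) = 731.942.
V = 28.8 × 14.4 × 2.7 = 1119.744 m³.
RT60 = 0.161 × 1119.744 / 731.942 = 0.25 s.

0.25 sec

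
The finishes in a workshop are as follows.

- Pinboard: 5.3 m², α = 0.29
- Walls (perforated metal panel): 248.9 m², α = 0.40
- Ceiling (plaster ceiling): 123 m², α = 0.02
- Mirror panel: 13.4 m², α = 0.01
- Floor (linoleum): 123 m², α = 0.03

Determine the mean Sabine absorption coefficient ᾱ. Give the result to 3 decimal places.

Total surface area S = 513.6 m².
A = 5.3·0.29 + 248.9·0.40 + 123·0.02 + 13.4·0.01 + 123·0.03 = 107.381 sabins.
ᾱ = A/S = 0.209.

0.209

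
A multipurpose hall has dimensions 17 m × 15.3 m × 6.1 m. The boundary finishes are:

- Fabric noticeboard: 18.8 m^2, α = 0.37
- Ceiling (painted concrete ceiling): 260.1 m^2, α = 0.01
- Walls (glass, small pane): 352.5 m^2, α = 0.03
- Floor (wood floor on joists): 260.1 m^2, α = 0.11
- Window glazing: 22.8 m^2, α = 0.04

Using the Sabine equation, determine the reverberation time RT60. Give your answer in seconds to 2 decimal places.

Total absorption A = 18.8×0.37 + 260.1×0.01 + 352.5×0.03 + 260.1×0.11 + 22.8×0.04
  = 6.956 + 2.601 + 10.575 + 28.611 + 0.912 = 49.655 m^2 sabins.
V = 17·15.3·6.1 = 1586.61 m³.
RT60 = 0.161 · V / A = 0.161 × 1586.61 / 49.655 = 5.14 s.

5.14 sec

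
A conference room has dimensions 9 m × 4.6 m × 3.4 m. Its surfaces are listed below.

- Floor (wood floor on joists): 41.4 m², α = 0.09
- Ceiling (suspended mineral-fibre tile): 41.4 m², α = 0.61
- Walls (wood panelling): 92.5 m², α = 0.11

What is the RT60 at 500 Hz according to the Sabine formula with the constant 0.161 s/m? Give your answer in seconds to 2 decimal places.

A = Σ Sᵢαᵢ = 41.4*0.09 + 41.4*0.61 + 92.5*0.11 = 39.155 sabins.
Volume V = 9 × 4.6 × 3.4 = 140.76 m³.
RT60 = 0.161 · V / A = 0.161 × 140.76 / 39.155 = 0.58 s.

0.58 s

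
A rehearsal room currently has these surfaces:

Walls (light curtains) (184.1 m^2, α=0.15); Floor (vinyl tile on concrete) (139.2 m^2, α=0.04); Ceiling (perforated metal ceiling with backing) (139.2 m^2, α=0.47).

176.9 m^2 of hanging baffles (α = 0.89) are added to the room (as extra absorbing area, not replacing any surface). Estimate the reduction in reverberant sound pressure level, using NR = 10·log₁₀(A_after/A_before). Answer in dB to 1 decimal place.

A_before = Σ Sᵢαᵢ = 184.1*0.15 + 139.2*0.04 + 139.2*0.47 = 98.607 sabins.
Treatment contributes 176.9·0.89 = 157.441 sabins.
A_after = 98.607 + 157.441 = 256.048 sabins.
NR = 10·log₁₀(256.048/98.607) = 4.1 dB.

4.1 dB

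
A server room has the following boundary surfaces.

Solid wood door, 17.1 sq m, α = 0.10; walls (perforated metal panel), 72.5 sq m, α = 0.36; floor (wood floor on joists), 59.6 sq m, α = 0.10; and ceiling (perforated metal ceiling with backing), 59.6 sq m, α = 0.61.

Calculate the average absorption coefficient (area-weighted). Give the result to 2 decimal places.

0.34

S = Σ Sᵢ = 17.1 + 72.5 + 59.6 + 59.6 = 208.8 sq m.
Σ(Sᵢαᵢ) = 17.1×0.10 + 72.5×0.36 + 59.6×0.10 + 59.6×0.61 = 70.126.
ᾱ = 70.126 / 208.8 = 0.34.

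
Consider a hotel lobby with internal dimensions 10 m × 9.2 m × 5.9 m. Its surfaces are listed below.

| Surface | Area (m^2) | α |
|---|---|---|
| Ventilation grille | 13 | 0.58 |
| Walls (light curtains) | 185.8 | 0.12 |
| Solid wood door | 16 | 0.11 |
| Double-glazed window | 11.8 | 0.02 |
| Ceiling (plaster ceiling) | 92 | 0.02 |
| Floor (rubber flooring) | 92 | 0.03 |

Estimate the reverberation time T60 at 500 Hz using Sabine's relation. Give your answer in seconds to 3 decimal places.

Total absorption A = 13×0.58 + 185.8×0.12 + 16×0.11 + 11.8×0.02 + 92×0.02 + 92×0.03
  = 7.540 + 22.296 + 1.760 + 0.236 + 1.840 + 2.760 = 36.432 m^2 sabins.
V = 10·9.2·5.9 = 542.8 m³.
RT60 = 0.161 · V / A = 0.161 × 542.8 / 36.432 = 2.399 s.

2.399 s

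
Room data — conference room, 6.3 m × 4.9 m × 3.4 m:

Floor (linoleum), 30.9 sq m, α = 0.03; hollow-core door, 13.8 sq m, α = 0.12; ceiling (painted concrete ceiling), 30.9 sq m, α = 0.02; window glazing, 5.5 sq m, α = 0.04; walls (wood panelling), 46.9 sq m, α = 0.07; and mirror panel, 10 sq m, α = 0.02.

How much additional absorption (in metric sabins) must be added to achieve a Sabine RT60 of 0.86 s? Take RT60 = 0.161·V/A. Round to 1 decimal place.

Summing Sᵢαᵢ: 0.927 + 1.656 + 0.618 + 0.220 + 3.283 + 0.200 → A₁ = 6.904 sabins.
Target A₂ = 0.161·104.958/0.86 = 19.649 sabins (V = 104.958 m³).
Additional absorption ΔA = 19.649 − 6.904 = 12.7 sabins.

12.7 sabins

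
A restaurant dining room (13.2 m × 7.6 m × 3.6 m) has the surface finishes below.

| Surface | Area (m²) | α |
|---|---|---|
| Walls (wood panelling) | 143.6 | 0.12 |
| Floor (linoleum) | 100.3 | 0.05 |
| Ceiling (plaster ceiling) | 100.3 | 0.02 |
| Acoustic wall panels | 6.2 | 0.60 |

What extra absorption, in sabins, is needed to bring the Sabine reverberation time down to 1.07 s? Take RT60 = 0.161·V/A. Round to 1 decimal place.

26.4 sabins

Summing Sᵢαᵢ: 17.232 + 5.015 + 2.006 + 3.720 → A₁ = 27.973 sabins.
V = 361.152 m³. Required absorption A₂ = 0.161 × 361.152 / 1.07 = 54.342 sabins.
ΔA = A₂ − A₁ = 54.342 − 27.973 = 26.4 sabins.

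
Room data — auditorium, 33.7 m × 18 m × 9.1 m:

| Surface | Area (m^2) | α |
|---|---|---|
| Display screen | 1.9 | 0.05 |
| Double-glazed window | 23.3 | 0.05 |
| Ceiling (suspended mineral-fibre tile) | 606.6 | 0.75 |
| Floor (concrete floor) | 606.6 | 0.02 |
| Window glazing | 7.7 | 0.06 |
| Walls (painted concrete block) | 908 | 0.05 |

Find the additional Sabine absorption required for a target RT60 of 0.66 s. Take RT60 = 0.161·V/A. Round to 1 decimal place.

Total absorption A₁ = 1.9·0.05 + 23.3·0.05 + 606.6·0.75 + 606.6·0.02 + 7.7·0.06 + 908·0.05
  = 0.095 + 1.165 + 454.950 + 12.132 + 0.462 + 45.400 = 514.204 m^2 sabins.
Target A₂ = 0.161·5520.06/0.66 = 1346.560 sabins (V = 5520.06 m³).
Additional absorption ΔA = 1346.560 − 514.204 = 832.4 sabins.

832.4 sabins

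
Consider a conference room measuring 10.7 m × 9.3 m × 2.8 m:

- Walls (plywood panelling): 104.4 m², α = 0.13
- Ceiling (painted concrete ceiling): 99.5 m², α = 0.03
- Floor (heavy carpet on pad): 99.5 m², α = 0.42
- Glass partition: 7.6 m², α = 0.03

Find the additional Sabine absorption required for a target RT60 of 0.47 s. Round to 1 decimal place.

36.9 sabins

Equivalent absorption area: A₁ = 104.4·0.13 + 99.5·0.03 + 99.5·0.42 + 7.6·0.03 = 58.575 m².
For T = 0.47 s, need A₂ = 0.161·V/T = 0.161·278.628/0.47 = 95.445 sabins.
ΔA = A₂ − A₁ = 95.445 − 58.575 = 36.9 sabins.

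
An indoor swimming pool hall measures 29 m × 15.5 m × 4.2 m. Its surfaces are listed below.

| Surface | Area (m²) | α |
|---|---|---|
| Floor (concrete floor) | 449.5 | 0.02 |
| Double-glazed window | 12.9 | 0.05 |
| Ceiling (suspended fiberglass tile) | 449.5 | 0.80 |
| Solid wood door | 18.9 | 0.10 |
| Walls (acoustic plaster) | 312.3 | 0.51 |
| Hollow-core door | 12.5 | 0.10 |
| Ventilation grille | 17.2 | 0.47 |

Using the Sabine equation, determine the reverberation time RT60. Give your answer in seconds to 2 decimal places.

A = Σ Sᵢαᵢ = 449.5·0.02 + 12.9·0.05 + 449.5·0.80 + 18.9·0.10 + 312.3·0.51 + 12.5·0.10 + 17.2·0.47 = 539.732 sabins.
Room volume: 1887.9 m³.
Sabine: RT60 = 0.161 × 1887.9 / 539.732 = 0.56 s.

0.56 sec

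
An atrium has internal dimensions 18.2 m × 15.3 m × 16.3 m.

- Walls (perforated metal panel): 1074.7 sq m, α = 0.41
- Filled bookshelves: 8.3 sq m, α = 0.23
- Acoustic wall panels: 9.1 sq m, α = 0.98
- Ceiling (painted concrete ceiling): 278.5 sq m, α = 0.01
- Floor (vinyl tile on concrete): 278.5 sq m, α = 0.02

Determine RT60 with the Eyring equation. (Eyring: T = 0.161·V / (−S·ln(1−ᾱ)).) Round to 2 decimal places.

S = Σ Sᵢ = 1649.1 sq m.
Absorption A = 1074.7·0.41 + 8.3·0.23 + 9.1·0.98 + 278.5·0.01 + 278.5·0.02 = 459.809 sabins.
Mean coefficient ᾱ = A/S = 0.2788.
−S·ln(1−ᾱ) = −1649.1 × ln(1 − 0.2788) = 538.990.
V = 18.2 × 15.3 × 16.3 = 4538.898 m³.
RT60 = 0.161 × 4538.898 / 538.990 = 1.36 s.

1.36 sec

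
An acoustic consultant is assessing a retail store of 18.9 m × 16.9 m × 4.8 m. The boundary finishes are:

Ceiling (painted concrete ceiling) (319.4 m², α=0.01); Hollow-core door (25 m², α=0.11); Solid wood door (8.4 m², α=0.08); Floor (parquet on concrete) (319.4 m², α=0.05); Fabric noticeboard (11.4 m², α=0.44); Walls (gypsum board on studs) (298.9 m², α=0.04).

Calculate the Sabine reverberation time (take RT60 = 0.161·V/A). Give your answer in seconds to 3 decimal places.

6.240 seconds

Equivalent absorption area: A = 319.4*0.01 + 25*0.11 + 8.4*0.08 + 319.4*0.05 + 11.4*0.44 + 298.9*0.04 = 39.558 m².
Volume V = 18.9 × 16.9 × 4.8 = 1533.168 m³.
Sabine: RT60 = 0.161 × 1533.168 / 39.558 = 6.240 s.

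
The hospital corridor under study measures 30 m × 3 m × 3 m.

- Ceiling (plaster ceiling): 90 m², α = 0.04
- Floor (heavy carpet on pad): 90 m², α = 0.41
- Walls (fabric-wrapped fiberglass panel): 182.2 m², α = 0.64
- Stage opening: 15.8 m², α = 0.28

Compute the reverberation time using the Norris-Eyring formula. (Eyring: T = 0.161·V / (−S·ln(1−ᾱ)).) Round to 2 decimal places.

S = Σ Sᵢ = 378.0 m².
Σ(Sᵢαᵢ) = 90·0.04 + 90·0.41 + 182.2·0.64 + 15.8·0.28 = 161.532.
ᾱ = 161.532 / 378.0 = 0.4273.
Eyring denominator: −S ln(1−ᾱ) = 210.695.
V = 30 × 3 × 3 = 270 m³.
RT60 = 0.161 × 270 / 210.695 = 0.21 s.

0.21 seconds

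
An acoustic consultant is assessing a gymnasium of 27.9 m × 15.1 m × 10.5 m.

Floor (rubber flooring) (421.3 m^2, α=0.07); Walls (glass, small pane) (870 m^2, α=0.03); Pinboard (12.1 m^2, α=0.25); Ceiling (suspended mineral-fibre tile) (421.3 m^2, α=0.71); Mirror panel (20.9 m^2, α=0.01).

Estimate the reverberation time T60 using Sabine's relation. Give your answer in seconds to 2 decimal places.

Equivalent absorption area: A = 421.3·0.07 + 870·0.03 + 12.1·0.25 + 421.3·0.71 + 20.9·0.01 = 357.948 m^2.
Volume V = 27.9 × 15.1 × 10.5 = 4423.545 m³.
RT60 = 0.161 · V / A = 0.161 × 4423.545 / 357.948 = 1.99 s.

1.99 s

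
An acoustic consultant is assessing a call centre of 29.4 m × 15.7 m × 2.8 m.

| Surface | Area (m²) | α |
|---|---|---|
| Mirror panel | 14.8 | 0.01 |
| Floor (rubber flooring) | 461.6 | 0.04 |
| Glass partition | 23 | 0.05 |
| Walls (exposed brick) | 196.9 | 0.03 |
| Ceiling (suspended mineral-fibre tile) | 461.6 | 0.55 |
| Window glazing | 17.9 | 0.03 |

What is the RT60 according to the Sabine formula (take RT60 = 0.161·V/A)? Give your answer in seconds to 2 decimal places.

0.74 s

Summing Sᵢαᵢ: 0.148 + 18.464 + 1.150 + 5.907 + 253.880 + 0.537 → A = 280.086 sabins.
V = 29.4·15.7·2.8 = 1292.424 m³.
Sabine: RT60 = 0.161 × 1292.424 / 280.086 = 0.74 s.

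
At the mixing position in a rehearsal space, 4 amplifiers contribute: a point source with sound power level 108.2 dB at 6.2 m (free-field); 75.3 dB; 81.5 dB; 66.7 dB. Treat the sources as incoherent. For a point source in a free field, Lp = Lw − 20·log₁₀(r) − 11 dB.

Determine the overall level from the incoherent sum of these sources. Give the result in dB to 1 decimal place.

85.0 dB

Source at 6.2 m: Lp = 108.2 − 20·log₁₀(6.2) − 11 = 81.4 dB.
Sum in the linear (power) domain: Σ 10^(Lᵢ/10) = 10^(81.4/10) + 10^(75.3/10) + 10^(81.5/10) + 10^(66.7/10) = 3.179e+08.
L_total = 10·log₁₀(3.179e+08) = 85.0 dB.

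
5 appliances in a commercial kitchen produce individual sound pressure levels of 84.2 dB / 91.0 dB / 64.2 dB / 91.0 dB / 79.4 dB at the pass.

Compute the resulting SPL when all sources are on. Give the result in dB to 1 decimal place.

Σ 10^(Lᵢ/10) = 2.871e+09.
L_total = 10·log₁₀(2.871e+09) = 94.6 dB.

94.6 dB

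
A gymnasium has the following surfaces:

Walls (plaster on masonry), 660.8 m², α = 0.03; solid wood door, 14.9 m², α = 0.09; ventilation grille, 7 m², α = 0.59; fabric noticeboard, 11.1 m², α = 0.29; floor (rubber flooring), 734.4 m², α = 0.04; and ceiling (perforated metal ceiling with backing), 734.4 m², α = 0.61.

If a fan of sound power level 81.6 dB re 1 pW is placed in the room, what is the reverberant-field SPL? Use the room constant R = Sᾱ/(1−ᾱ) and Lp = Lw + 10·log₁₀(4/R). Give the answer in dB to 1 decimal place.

Σ(Sᵢαᵢ) = 660.8×0.03 + 14.9×0.09 + 7×0.59 + 11.1×0.29 + 734.4×0.04 + 734.4×0.61 = 505.874; total area S = 2162.6 m².
ᾱ = 505.874/2162.6 = 0.2339; R = Sᾱ/(1−ᾱ) = 505.874/(1−0.2339) = 660.324 m².
Lp = Lw + 10 log₁₀(4/R) = 81.6 -22.18 = 59.4 dB.

59.4 dB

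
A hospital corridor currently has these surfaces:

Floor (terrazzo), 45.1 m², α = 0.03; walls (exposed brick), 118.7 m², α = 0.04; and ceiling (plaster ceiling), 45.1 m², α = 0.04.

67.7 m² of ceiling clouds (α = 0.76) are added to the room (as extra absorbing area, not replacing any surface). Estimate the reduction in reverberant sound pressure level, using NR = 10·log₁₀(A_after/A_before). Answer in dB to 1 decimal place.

8.8 dB

Summing Sᵢαᵢ: 1.353 + 4.748 + 1.804 → A_before = 7.905 sabins.
Added absorption = 67.7 × 0.76 = 51.452 sabins.
New total A_after = 59.357 sabins.
Reduction = 10 log₁₀(A_after/A_before) = 10 log₁₀(7.5088) = 8.8 dB.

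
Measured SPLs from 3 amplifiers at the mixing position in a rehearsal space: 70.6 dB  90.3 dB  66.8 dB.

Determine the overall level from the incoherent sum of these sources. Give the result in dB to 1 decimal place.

Sum in the linear (power) domain: Σ 10^(Lᵢ/10) = 10^(70.6/10) + 10^(90.3/10) + 10^(66.8/10) = 1.088e+09.
L_total = 10·log₁₀(1.088e+09) = 90.4 dB.

90.4 dB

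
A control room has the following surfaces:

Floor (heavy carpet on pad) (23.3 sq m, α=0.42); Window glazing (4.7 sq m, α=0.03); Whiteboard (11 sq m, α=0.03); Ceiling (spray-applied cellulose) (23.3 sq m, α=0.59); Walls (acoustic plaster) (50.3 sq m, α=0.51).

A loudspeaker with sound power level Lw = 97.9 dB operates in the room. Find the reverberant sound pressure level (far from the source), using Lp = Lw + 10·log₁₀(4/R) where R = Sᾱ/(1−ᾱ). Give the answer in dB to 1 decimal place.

A = 49.657 sabins; S = 112.6 sq m.
ᾱ = 0.4410, so room constant R = A/(1−ᾱ) = 88.832 sq m.
Lp = Lw + 10 log₁₀(4/R) = 97.9 -13.47 = 84.4 dB.

84.4 dB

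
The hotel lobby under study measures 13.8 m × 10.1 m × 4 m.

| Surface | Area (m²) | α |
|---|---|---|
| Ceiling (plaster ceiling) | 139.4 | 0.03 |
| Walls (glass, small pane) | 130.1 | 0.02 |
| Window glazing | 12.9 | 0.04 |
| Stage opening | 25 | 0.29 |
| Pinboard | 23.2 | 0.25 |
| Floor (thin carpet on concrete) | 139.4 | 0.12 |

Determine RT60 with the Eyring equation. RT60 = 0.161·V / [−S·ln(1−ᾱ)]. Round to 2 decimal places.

2.32 s

S = Σ Sᵢ = 470.0 m².
Absorption A = 139.4·0.03 + 130.1·0.02 + 12.9·0.04 + 25·0.29 + 23.2·0.25 + 139.4·0.12 = 37.078 sabins.
Mean coefficient ᾱ = A/S = 0.0789.
−S·ln(1−ᾱ) = −470.0 × ln(1 − 0.0789) = 38.628.
V = 13.8 × 10.1 × 4 = 557.52 m³.
RT60 = 0.161 × 557.52 / 38.628 = 2.32 s.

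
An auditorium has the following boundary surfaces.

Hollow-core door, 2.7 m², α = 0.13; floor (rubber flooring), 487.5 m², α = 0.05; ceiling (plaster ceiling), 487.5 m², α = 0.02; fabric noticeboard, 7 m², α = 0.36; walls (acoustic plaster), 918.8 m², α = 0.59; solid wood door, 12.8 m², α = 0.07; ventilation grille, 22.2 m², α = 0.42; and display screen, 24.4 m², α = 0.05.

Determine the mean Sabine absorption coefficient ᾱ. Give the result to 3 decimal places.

0.301

S = Σ Sᵢ = 2.7 + 487.5 + 487.5 + 7 + 918.8 + 12.8 + 22.2 + 24.4 = 1962.9 m².
Weighted sum Σ Sα = 590.528.
ᾱ = A/S = 0.301.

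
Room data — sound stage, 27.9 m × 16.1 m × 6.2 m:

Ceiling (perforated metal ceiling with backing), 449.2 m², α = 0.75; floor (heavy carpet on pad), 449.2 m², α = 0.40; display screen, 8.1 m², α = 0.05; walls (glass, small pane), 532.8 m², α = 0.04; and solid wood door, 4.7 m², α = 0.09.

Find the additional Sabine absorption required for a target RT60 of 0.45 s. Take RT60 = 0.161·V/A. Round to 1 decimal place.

457.7 sabins

Equivalent absorption area: A₁ = 449.2·0.75 + 449.2·0.40 + 8.1·0.05 + 532.8·0.04 + 4.7·0.09 = 538.720 m².
For T = 0.45 s, need A₂ = 0.161·V/T = 0.161·2784.978/0.45 = 996.403 sabins.
Additional absorption ΔA = 996.403 − 538.720 = 457.7 sabins.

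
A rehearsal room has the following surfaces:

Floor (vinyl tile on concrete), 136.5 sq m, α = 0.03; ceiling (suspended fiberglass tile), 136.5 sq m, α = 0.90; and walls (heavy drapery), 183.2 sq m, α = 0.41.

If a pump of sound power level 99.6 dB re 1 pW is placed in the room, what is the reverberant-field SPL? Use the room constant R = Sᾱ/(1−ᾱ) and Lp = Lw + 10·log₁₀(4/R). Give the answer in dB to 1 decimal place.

A = 202.057 sabins; S = 456.2 sq m.
ᾱ = 0.4429, so room constant R = A/(1−ᾱ) = 362.694 sq m.
Lp = 99.6 + 10·log₁₀(4/362.694) = 99.6 + (-19.57) = 80.0 dB.

80.0 dB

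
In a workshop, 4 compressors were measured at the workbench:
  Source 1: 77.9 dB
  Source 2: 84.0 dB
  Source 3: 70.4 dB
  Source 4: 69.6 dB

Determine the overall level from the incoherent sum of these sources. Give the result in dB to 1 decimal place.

Sum in the linear (power) domain: Σ 10^(Lᵢ/10) = 10^(77.9/10) + 10^(84.0/10) + 10^(70.4/10) + 10^(69.6/10) = 3.329e+08.
Back to dB: 10·log₁₀ Σ = 85.2 dB.

85.2 dB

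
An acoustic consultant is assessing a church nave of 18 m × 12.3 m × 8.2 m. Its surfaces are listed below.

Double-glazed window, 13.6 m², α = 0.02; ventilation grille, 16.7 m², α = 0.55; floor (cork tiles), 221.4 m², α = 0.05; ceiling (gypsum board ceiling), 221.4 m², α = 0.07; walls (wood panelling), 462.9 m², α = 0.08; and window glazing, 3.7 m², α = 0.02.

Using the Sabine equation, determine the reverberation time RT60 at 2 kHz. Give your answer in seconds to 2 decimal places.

4.00 seconds

Equivalent absorption area: A = 13.6*0.02 + 16.7*0.55 + 221.4*0.05 + 221.4*0.07 + 462.9*0.08 + 3.7*0.02 = 73.131 m².
V = 18·12.3·8.2 = 1815.48 m³.
T = 0.161 V/A = 0.161·1815.48/73.131 = 4.00 s.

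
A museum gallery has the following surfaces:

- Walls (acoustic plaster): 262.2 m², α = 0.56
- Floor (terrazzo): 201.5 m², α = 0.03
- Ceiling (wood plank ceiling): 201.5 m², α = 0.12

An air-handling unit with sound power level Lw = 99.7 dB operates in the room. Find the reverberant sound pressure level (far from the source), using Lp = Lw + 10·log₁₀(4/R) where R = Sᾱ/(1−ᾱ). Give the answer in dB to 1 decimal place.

A = 177.057 sabins; S = 665.2 m².
ᾱ = 177.057/665.2 = 0.2662; R = Sᾱ/(1−ᾱ) = 177.057/(1−0.2662) = 241.288 m².
Lp = Lw + 10 log₁₀(4/R) = 99.7 -17.80 = 81.9 dB.

81.9 dB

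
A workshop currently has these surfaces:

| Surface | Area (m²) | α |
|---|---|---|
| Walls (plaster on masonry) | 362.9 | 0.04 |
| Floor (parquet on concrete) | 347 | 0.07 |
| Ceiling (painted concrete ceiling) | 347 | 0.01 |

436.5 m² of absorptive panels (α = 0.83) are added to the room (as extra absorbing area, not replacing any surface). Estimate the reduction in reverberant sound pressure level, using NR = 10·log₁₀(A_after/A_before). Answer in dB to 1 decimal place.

Summing Sᵢαᵢ: 14.516 + 24.290 + 3.470 → A_before = 42.276 sabins.
Added absorption = 436.5 × 0.83 = 362.295 sabins.
New total A_after = 404.571 sabins.
NR = 10·log₁₀(404.571/42.276) = 9.8 dB.

9.8 dB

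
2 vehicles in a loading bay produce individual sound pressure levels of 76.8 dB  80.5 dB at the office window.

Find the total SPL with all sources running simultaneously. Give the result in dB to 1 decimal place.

82.0 dB

Σ 10^(Lᵢ/10) = 1.601e+08.
Combined level = 10 log₁₀(1.601e+08) = 82.0 dB.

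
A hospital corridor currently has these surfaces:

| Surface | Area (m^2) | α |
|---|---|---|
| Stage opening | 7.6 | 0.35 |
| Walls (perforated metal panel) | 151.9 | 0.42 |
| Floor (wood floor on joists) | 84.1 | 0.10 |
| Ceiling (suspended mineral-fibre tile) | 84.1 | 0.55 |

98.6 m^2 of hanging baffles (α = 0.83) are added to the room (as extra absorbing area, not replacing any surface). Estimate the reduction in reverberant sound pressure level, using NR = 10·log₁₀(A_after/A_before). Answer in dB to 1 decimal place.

2.2 dB

Summing Sᵢαᵢ: 2.660 + 63.798 + 8.410 + 46.255 → A_before = 121.123 sabins.
Treatment contributes 98.6·0.83 = 81.838 sabins.
New total A_after = 202.961 sabins.
Reduction = 10 log₁₀(A_after/A_before) = 10 log₁₀(1.6757) = 2.2 dB.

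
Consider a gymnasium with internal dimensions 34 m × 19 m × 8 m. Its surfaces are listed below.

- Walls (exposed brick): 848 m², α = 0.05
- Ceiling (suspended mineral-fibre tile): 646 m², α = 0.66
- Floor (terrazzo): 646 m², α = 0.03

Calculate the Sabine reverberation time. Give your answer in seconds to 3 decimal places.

1.705 seconds

A = Σ Sᵢαᵢ = 848×0.05 + 646×0.66 + 646×0.03 = 488.140 sabins.
V = 34·19·8 = 5168 m³.
RT60 = 0.161 · V / A = 0.161 × 5168 / 488.140 = 1.705 s.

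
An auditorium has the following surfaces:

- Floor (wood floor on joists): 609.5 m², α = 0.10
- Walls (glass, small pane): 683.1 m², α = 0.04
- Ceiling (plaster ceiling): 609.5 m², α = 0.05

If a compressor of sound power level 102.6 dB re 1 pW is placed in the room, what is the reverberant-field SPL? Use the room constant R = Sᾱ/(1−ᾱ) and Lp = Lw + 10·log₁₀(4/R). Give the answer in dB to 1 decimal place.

87.6 dB

A = 118.749 sabins; S = 1902.1 m².
ᾱ = 118.749/1902.1 = 0.0624; R = Sᾱ/(1−ᾱ) = 118.749/(1−0.0624) = 126.652 m².
Lp = Lw + 10 log₁₀(4/R) = 102.6 -15.01 = 87.6 dB.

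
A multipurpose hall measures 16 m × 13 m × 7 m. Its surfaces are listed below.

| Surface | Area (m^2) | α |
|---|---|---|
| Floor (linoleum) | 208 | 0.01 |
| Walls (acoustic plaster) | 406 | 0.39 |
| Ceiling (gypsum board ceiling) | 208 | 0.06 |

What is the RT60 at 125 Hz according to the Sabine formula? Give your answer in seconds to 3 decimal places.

1.356 s

Equivalent absorption area: A = 208×0.01 + 406×0.39 + 208×0.06 = 172.900 m^2.
Volume V = 16 × 13 × 7 = 1456 m³.
T = 0.161 V/A = 0.161·1456/172.900 = 1.356 s.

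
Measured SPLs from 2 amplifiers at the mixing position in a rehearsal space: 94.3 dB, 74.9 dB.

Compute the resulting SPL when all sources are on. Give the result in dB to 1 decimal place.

94.3 dB

Σ 10^(Lᵢ/10) = 2.722e+09.
Combined level = 10 log₁₀(2.722e+09) = 94.3 dB.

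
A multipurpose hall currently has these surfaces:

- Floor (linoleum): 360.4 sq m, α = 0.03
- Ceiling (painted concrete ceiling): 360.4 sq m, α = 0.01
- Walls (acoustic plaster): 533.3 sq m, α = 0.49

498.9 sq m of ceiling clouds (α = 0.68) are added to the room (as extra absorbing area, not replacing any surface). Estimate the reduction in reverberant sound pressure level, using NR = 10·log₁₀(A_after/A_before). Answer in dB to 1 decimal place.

3.5 dB

Summing Sᵢαᵢ: 10.812 + 3.604 + 261.317 → A_before = 275.733 sabins.
Treatment contributes 498.9·0.68 = 339.252 sabins.
A_after = 275.733 + 339.252 = 614.985 sabins.
Reduction = 10 log₁₀(A_after/A_before) = 10 log₁₀(2.2304) = 3.5 dB.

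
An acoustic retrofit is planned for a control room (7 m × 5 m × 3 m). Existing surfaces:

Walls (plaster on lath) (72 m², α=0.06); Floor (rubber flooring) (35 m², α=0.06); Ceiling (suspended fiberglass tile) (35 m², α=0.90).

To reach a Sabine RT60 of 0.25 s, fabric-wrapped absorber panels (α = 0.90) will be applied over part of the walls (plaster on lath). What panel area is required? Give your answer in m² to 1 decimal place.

Equivalent absorption area: A₁ = 72×0.06 + 35×0.06 + 35×0.90 = 37.920 m².
Required A₂ = 0.161·105/0.25 = 67.620 sabins.
ΔA needed = 67.620 − 37.920 = 29.700 sabins.
Each m² of panel replacing the walls (plaster on lath) adds (0.90 − 0.06) = 0.84 sabins.
Panel area = 29.700 / 0.84 = 35.4 m².

35.4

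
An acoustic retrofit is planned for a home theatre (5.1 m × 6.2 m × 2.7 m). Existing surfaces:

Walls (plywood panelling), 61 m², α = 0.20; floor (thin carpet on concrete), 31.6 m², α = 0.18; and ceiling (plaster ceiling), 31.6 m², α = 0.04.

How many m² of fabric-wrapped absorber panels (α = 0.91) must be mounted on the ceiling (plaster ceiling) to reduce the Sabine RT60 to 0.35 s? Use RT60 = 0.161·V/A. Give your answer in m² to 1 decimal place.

Equivalent absorption area: A₁ = 61·0.20 + 31.6·0.18 + 31.6·0.04 = 19.152 m².
V = 85.374 m³. Target absorption A₂ = 0.161 × 85.374 / 0.35 = 39.272 sabins.
ΔA needed = 39.272 − 19.152 = 20.120 sabins.
Each m² of panel replacing the ceiling (plaster ceiling) adds (0.91 − 0.04) = 0.87 sabins.
Area = ΔA/Δα = 20.120/0.87 = 23.1 m².

23.1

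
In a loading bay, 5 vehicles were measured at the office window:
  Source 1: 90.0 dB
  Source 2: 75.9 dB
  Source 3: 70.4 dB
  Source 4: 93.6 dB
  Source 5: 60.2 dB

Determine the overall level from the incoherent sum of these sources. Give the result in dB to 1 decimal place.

95.2 dB

Σ 10^(Lᵢ/10) = 3.342e+09.
L_total = 10·log₁₀(3.342e+09) = 95.2 dB.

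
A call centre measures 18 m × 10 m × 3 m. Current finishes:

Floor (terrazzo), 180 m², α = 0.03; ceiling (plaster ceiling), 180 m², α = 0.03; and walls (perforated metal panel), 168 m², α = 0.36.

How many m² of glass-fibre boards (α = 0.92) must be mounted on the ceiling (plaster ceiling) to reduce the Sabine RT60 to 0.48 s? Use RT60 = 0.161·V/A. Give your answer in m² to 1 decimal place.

123.4

Summing Sᵢαᵢ: 5.400 + 5.400 + 60.480 → A₁ = 71.280 sabins.
Required A₂ = 0.161·540/0.48 = 181.125 sabins.
ΔA needed = 181.125 − 71.280 = 109.845 sabins.
Each m² of panel replacing the ceiling (plaster ceiling) adds (0.92 − 0.03) = 0.89 sabins.
Panel area = 109.845 / 0.89 = 123.4 m².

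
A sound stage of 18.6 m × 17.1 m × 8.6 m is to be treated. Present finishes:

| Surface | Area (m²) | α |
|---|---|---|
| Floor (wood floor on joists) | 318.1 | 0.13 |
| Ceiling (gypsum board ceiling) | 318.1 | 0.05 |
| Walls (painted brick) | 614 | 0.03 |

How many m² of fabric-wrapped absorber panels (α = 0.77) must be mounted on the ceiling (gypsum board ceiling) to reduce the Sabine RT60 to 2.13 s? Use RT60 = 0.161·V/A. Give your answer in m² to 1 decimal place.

182.0

Summing Sᵢαᵢ: 41.353 + 15.905 + 18.420 → A₁ = 75.678 sabins.
V = 2735.316 m³. Target absorption A₂ = 0.161 × 2735.316 / 2.13 = 206.754 sabins.
ΔA needed = 206.754 − 75.678 = 131.076 sabins.
Each m² of panel replacing the ceiling (gypsum board ceiling) adds (0.77 − 0.05) = 0.72 sabins.
Panel area = 131.076 / 0.72 = 182.0 m².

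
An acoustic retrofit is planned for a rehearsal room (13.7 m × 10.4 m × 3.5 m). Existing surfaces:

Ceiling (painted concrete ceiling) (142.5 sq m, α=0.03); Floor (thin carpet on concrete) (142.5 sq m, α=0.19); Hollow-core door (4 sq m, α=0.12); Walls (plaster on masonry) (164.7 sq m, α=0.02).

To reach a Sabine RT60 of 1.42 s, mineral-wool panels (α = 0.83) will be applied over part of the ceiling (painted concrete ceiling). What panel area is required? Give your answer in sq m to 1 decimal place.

Total absorption A₁ = 142.5*0.03 + 142.5*0.19 + 4*0.12 + 164.7*0.02
  = 4.275 + 27.075 + 0.480 + 3.294 = 35.124 sq m sabins.
Required A₂ = 0.161·498.68/1.42 = 56.540 sabins.
Absorption to add: 56.540 − 35.124 = 21.416 sabins.
Net gain per sq m: Δα = 0.83 − 0.03 = 0.80.
Area = ΔA/Δα = 21.416/0.80 = 26.8 sq m.

26.8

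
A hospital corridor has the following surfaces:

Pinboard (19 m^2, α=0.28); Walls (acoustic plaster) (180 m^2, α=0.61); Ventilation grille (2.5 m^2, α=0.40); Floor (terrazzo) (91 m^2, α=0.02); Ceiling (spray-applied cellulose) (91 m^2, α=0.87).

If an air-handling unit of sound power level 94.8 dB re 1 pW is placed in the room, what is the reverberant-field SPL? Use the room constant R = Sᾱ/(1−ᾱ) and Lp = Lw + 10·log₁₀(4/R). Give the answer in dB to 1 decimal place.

74.7 dB

A = 197.110 sabins; S = 383.5 m^2.
ᾱ = 197.110/383.5 = 0.5140; R = Sᾱ/(1−ᾱ) = 197.110/(1−0.5140) = 405.576 m^2.
Lp = Lw + 10 log₁₀(4/R) = 94.8 -20.06 = 74.7 dB.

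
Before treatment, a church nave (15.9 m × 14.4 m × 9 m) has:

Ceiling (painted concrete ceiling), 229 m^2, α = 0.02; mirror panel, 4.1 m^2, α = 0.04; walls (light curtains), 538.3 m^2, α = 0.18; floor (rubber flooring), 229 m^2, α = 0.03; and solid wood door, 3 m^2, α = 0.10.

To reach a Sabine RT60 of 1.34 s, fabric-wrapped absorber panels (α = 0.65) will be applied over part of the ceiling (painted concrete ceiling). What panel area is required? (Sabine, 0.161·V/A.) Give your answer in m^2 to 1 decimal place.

A₁ = Σ Sᵢαᵢ = 229*0.02 + 4.1*0.04 + 538.3*0.18 + 229*0.03 + 3*0.10 = 108.808 sabins.
V = 2060.64 m³. Target absorption A₂ = 0.161 × 2060.64 / 1.34 = 247.584 sabins.
ΔA needed = 247.584 − 108.808 = 138.776 sabins.
Each m^2 of panel replacing the ceiling (painted concrete ceiling) adds (0.65 − 0.02) = 0.63 sabins.
Area = ΔA/Δα = 138.776/0.63 = 220.3 m^2.

220.3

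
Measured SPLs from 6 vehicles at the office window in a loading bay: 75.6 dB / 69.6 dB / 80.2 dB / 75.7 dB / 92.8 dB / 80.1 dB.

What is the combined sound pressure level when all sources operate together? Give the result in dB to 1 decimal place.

93.4 dB

Converting to relative power and adding: 10^(75.6/10) + 10^(69.6/10) + 10^(80.2/10) + 10^(75.7/10) + 10^(92.8/10) + 10^(80.1/10) = 2.195e+09.
Back to dB: 10·log₁₀ Σ = 93.4 dB.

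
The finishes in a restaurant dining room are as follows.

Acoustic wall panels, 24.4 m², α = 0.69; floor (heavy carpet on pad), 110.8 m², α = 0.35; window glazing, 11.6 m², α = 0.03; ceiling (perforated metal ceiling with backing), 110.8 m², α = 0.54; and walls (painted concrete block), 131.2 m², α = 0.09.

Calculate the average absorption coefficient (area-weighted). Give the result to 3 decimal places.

S = Σ Sᵢ = 24.4 + 110.8 + 11.6 + 110.8 + 131.2 = 388.8 m².
A = 24.4·0.69 + 110.8·0.35 + 11.6·0.03 + 110.8·0.54 + 131.2·0.09 = 127.604 sabins.
ᾱ = A/S = 0.328.

0.328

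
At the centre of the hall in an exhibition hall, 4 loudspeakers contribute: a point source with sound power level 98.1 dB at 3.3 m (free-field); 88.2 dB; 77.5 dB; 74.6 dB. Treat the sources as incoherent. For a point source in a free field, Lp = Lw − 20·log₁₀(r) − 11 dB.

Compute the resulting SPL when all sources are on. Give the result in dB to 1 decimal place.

Source at 3.3 m: Lp = 98.1 − 20·log₁₀(3.3) − 11 = 76.7 dB.
Converting to relative power and adding: 10^(76.7/10) + 10^(88.2/10) + 10^(77.5/10) + 10^(74.6/10) = 7.925e+08.
Back to dB: 10·log₁₀ Σ = 89.0 dB.

89.0 dB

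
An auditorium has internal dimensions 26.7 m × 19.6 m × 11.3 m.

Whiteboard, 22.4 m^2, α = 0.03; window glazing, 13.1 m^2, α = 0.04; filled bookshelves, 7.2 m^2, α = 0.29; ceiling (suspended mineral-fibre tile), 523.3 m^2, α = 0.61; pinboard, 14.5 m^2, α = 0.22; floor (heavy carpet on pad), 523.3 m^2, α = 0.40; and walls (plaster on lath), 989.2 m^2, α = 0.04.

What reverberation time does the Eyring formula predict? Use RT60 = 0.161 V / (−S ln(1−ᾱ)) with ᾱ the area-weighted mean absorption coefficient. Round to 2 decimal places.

1.42 s

Total surface area S = 22.4 + 13.1 + 7.2 + 523.3 + 14.5 + 523.3 + 989.2 = 2093.0 m^2.
Absorption A = 22.4·0.03 + 13.1·0.04 + 7.2·0.29 + 523.3·0.61 + 14.5·0.22 + 523.3·0.40 + 989.2·0.04 = 574.575 sabins.
Mean coefficient ᾱ = A/S = 0.2745.
Eyring denominator: −S ln(1−ᾱ) = 671.632.
V = 26.7 × 19.6 × 11.3 = 5913.516 m³.
RT60 = 0.161 × 5913.516 / 671.632 = 1.42 s.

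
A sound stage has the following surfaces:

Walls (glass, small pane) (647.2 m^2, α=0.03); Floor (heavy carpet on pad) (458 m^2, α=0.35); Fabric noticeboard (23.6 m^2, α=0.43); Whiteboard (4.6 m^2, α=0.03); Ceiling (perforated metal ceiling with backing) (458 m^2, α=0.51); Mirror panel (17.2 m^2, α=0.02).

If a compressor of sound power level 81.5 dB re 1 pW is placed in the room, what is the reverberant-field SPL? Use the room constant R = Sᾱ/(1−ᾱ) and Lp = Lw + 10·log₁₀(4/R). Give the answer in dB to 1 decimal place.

Σ(Sᵢαᵢ) = 647.2×0.03 + 458×0.35 + 23.6×0.43 + 4.6×0.03 + 458×0.51 + 17.2×0.02 = 423.926; total area S = 1608.6 m^2.
ᾱ = 423.926/1608.6 = 0.2635; R = Sᾱ/(1−ᾱ) = 423.926/(1−0.2635) = 575.595 m^2.
Lp = Lw + 10 log₁₀(4/R) = 81.5 -21.58 = 59.9 dB.

59.9 dB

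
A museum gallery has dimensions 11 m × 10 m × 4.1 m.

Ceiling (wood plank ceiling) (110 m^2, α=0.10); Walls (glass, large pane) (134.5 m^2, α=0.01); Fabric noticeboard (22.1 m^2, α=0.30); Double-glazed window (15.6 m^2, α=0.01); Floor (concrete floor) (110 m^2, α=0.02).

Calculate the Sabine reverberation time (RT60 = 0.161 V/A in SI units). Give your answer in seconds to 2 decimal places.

Equivalent absorption area: A = 110·0.10 + 134.5·0.01 + 22.1·0.30 + 15.6·0.01 + 110·0.02 = 21.331 m^2.
Volume V = 11 × 10 × 4.1 = 451 m³.
Sabine: RT60 = 0.161 × 451 / 21.331 = 3.40 s.

3.40 s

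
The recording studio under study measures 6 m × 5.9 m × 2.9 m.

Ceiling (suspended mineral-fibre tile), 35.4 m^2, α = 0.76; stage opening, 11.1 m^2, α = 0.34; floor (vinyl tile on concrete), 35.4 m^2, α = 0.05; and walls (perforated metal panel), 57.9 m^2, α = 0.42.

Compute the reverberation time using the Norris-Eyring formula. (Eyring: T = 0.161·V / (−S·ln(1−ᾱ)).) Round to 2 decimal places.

Total surface area S = 35.4 + 11.1 + 35.4 + 57.9 = 139.8 m^2.
Σ(Sᵢαᵢ) = 35.4·0.76 + 11.1·0.34 + 35.4·0.05 + 57.9·0.42 = 56.766.
Mean coefficient ᾱ = A/S = 0.4061.
−S·ln(1−ᾱ) = −139.8 × ln(1 − 0.4061) = 72.842.
V = 6 × 5.9 × 2.9 = 102.66 m³.
T = 0.161·V/[−S·ln(1−ᾱ)] = 0.161·102.66/72.842 = 0.23 s.

0.23 s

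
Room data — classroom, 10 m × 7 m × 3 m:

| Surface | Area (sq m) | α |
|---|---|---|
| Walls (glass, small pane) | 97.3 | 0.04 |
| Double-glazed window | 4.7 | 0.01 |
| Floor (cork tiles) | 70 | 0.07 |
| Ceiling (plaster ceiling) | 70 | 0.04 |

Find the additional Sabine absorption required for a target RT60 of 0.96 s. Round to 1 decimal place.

Summing Sᵢαᵢ: 3.892 + 0.047 + 4.900 + 2.800 → A₁ = 11.639 sabins.
V = 210 m³. Required absorption A₂ = 0.161 × 210 / 0.96 = 35.219 sabins.
Additional absorption ΔA = 35.219 − 11.639 = 23.6 sabins.

23.6 sabins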